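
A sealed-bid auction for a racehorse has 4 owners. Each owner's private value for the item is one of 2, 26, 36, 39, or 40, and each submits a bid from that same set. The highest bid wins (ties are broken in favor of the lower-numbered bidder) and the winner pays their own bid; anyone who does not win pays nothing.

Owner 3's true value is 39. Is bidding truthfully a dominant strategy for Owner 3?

Consider the case where Owner 1 bids 2, Owner 2 bids 2 and Owner 4 bids 2.
Truthful bid 39: wins, pays 39, utility 39 - 39 = 0.
Bid 26 instead: wins, pays 26, utility 39 - 26 = 13.
Since 13 > 0, bidding 26 is strictly better here, so truthful bidding is not dominant.

No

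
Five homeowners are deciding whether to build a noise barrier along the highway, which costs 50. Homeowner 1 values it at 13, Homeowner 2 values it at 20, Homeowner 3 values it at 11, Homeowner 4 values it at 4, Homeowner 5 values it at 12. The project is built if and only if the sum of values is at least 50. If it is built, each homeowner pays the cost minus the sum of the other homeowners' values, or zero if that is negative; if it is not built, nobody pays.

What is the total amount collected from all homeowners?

16

Total value 60 ≥ cost 50, so it is built.
Homeowner 1: others sum to 47; max(0, 50 - 47) = 3.
Homeowner 2: others sum to 40; max(0, 50 - 40) = 10.
Homeowner 3: others sum to 49; max(0, 50 - 49) = 1.
Homeowner 4: others sum to 56; max(0, 50 - 56) = 0.
Homeowner 5: others sum to 48; max(0, 50 - 48) = 2.
Total collected = 3 + 10 + 1 + 0 + 2 = 16.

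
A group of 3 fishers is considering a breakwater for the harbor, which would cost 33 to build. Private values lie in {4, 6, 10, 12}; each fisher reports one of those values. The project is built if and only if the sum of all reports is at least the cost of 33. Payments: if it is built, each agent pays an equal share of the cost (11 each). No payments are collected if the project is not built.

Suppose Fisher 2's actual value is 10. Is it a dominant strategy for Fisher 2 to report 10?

Consider the case where Fisher 1 reports 12 and Fisher 3 reports 12.
Truthful report 10: project built, pays 11, utility 10 - 11 = -1.
Report 4 instead: project not built, utility 0.
Since 0 > -1, reporting 4 is strictly better here, so truthful reporting is not dominant.

No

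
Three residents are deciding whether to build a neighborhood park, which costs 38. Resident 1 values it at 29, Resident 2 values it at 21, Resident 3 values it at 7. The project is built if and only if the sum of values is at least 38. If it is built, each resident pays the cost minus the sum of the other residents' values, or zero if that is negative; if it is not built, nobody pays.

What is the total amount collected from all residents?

Total value 57 ≥ cost 38, so it is built.
Resident 1: others sum to 28; max(0, 38 - 28) = 10.
Resident 2: others sum to 36; max(0, 38 - 36) = 2.
Resident 3: others sum to 50; max(0, 38 - 50) = 0.
Total collected = 10 + 2 + 0 = 12.

12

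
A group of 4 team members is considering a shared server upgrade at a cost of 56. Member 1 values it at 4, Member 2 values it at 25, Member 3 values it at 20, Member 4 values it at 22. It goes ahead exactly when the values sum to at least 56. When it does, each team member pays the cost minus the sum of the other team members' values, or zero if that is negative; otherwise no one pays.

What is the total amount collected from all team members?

Total value 71 ≥ cost 56, so it is built.
Member 1: others sum to 67; max(0, 56 - 67) = 0.
Member 2: others sum to 46; max(0, 56 - 46) = 10.
Member 3: others sum to 51; max(0, 56 - 51) = 5.
Member 4: others sum to 49; max(0, 56 - 49) = 7.
Total collected = 0 + 10 + 5 + 7 = 22.

22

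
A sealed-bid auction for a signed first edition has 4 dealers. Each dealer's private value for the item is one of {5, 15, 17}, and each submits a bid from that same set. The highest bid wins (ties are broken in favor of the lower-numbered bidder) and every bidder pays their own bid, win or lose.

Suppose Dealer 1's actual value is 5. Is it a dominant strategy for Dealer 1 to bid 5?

Check each profile of the others' bids and compare truth against every alternative bid.
Others bid (5, 5, 5): truth gives 0, best alternative gives -10.
Others bid (5, 5, 17): truth gives -5, best alternative gives -12.
Others bid (5, 15, 17): truth gives -5, best alternative gives -12.
Others bid (5, 17, 5): truth gives -5, best alternative gives -12.
Others bid (5, 17, 15): truth gives -5, best alternative gives -12.
Others bid (5, 17, 17): truth gives -5, best alternative gives -12.
(Remaining 21 profiles checked similarly; truth is weakly best in each.)
In every case the truthful bid is at least as good as any alternative, so it is a dominant strategy.

Yes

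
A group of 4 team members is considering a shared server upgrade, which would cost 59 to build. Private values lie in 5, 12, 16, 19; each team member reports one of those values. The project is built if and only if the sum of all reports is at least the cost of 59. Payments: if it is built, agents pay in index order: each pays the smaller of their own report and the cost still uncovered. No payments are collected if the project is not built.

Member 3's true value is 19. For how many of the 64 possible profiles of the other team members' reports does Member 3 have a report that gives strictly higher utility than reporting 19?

26

Others report (5, 19, 19): truth gives 0; report 16 gives 3 > 0. Violating.
Others report (12, 12, 19): truth gives 0; report 16 gives 3 > 0. Violating.
Others report (12, 16, 16): truth gives 0; report 16 gives 3 > 0. Violating.
Others report (12, 16, 19): truth gives 0; report 12 gives 7 > 0. Violating.
Others report (5, 5, 5): truth gives 0; no alternative beats it.
Others report (5, 5, 12): truth gives 0; no alternative beats it.
(Checking all 64 profiles: 26 have a profitable deviation, 38 do not.)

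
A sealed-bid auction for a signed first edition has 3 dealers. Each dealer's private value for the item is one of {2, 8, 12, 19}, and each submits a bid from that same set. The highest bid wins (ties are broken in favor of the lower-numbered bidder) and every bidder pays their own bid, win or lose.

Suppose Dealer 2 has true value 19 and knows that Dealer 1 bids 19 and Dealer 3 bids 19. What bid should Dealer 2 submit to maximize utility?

2

Bid 2: loses but pays 2, utility -2.
Bid 8: loses but pays 8, utility -8.
Bid 12: loses but pays 12, utility -12.
Bid 19: loses but pays 19, utility -19.
The best choice is 2 with utility -2.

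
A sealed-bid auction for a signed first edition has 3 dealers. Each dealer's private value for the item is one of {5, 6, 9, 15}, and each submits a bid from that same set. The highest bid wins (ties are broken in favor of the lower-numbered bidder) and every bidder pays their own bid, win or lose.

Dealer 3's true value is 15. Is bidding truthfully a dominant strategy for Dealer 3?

No

Consider the case where Dealer 1 bids 5 and Dealer 2 bids 5.
Truthful bid 15: wins, pays 15, utility 15 - 15 = 0.
Bid 6 instead: wins, pays 6, utility 15 - 6 = 9.
Since 9 > 0, bidding 6 is strictly better here, so truthful bidding is not dominant.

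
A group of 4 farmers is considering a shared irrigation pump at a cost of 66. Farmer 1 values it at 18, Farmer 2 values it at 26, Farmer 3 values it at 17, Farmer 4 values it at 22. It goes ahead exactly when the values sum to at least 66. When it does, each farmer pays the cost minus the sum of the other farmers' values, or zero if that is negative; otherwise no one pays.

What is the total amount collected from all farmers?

15

Total value 83 ≥ cost 66, so it is built.
Farmer 1: others sum to 65; max(0, 66 - 65) = 1.
Farmer 2: others sum to 57; max(0, 66 - 57) = 9.
Farmer 3: others sum to 66; max(0, 66 - 66) = 0.
Farmer 4: others sum to 61; max(0, 66 - 61) = 5.
Total collected = 1 + 9 + 0 + 5 = 15.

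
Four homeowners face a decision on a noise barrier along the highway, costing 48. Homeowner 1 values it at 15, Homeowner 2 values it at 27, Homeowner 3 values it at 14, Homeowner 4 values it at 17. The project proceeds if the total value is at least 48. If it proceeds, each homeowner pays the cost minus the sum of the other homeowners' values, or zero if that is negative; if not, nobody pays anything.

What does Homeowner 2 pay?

Total value 73 ≥ cost 48, so the project is built.
The other homeowners' values sum to 46.
Cost minus that sum is 48 - 46 = 2.

2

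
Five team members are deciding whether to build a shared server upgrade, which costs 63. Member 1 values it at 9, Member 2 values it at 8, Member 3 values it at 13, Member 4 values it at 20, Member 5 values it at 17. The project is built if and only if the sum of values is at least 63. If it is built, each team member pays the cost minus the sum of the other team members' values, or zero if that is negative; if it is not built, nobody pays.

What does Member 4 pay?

Total value 67 ≥ cost 63, so the project is built.
The other team members' values sum to 47.
Cost minus that sum is 63 - 47 = 16.

16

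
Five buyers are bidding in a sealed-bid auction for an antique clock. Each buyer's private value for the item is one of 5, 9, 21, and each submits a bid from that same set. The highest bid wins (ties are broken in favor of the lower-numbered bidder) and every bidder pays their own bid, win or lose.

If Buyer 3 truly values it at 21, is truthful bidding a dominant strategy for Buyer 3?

Consider the case where Buyer 1 bids 5, Buyer 2 bids 5, Buyer 4 bids 5 and Buyer 5 bids 5.
Truthful bid 21: wins, pays 21, utility 21 - 21 = 0.
Bid 9 instead: wins, pays 9, utility 21 - 9 = 12.
Since 12 > 0, bidding 9 is strictly better here, so truthful bidding is not dominant.

No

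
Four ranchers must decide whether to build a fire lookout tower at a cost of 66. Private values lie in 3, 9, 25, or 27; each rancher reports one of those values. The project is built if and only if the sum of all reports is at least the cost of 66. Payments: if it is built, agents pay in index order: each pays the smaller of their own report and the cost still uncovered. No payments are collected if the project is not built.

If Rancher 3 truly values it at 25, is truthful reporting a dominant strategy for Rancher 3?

No

Consider the case where Rancher 1 reports 3, Rancher 2 reports 27 and Rancher 4 reports 27.
Truthful report 25: project built, pays 25, utility 25 - 25 = 0.
Report 9 instead: project built, pays 9, utility 25 - 9 = 16.
Since 16 > 0, reporting 9 is strictly better here, so truthful reporting is not dominant.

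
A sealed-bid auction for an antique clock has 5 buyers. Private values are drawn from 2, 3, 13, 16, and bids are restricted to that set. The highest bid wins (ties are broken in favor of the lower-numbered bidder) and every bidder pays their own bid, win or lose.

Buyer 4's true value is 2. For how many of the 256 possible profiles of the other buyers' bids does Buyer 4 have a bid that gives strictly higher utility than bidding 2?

Others bid (2, 2, 2, 2): truth gives -2; bid 3 gives -1 > -2. Violating.
Others bid (2, 2, 2, 3): truth gives -2; bid 3 gives -1 > -2. Violating.
Others bid (2, 2, 2, 13): truth gives -2; no alternative beats it.
Others bid (2, 2, 2, 16): truth gives -2; no alternative beats it.
(Checking all 256 profiles: 2 have a profitable deviation, 254 do not.)

2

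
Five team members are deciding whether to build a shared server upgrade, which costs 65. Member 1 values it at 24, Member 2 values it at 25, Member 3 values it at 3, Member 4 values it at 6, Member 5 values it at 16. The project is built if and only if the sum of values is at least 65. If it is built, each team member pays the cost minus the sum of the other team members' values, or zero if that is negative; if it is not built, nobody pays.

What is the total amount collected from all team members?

38

Total value 74 ≥ cost 65, so it is built.
Member 1: others sum to 50; max(0, 65 - 50) = 15.
Member 2: others sum to 49; max(0, 65 - 49) = 16.
Member 3: others sum to 71; max(0, 65 - 71) = 0.
Member 4: others sum to 68; max(0, 65 - 68) = 0.
Member 5: others sum to 58; max(0, 65 - 58) = 7.
Total collected = 15 + 16 + 0 + 0 + 7 = 38.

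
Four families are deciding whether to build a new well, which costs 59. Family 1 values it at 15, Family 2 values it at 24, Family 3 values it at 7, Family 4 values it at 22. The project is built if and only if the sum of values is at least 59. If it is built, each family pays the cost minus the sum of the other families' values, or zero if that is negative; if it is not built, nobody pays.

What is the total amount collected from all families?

Total value 68 ≥ cost 59, so it is built.
Family 1: others sum to 53; max(0, 59 - 53) = 6.
Family 2: others sum to 44; max(0, 59 - 44) = 15.
Family 3: others sum to 61; max(0, 59 - 61) = 0.
Family 4: others sum to 46; max(0, 59 - 46) = 13.
Total collected = 6 + 15 + 0 + 13 = 34.

34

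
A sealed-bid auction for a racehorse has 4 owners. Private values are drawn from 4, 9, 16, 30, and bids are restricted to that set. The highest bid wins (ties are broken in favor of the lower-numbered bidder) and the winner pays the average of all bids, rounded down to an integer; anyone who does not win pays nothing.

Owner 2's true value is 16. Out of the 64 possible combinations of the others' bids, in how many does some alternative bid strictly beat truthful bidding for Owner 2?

Others bid (4, 4, 4): truth gives 9; bid 9 gives 11 > 9. Violating.
Others bid (4, 4, 9): truth gives 8; bid 9 gives 10 > 8. Violating.
Others bid (4, 9, 4): truth gives 8; bid 9 gives 10 > 8. Violating.
Others bid (4, 9, 9): truth gives 7; bid 9 gives 9 > 7. Violating.
Others bid (4, 4, 16): truth gives 6; no alternative beats it.
Others bid (4, 4, 30): truth gives 0; no alternative beats it.
(Checking all 64 profiles: 7 have a profitable deviation, 57 do not.)

7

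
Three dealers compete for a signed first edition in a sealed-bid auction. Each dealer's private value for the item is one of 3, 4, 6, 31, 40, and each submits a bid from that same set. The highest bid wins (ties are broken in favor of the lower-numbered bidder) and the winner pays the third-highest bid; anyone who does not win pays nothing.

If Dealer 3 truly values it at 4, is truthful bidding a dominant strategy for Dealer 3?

No

Consider the case where Dealer 1 bids 3 and Dealer 2 bids 4.
Truthful bid 4: loses, pays 0, utility 0.
Bid 6 instead: wins, pays 3, utility 4 - 3 = 1.
Since 1 > 0, bidding 6 is strictly better here, so truthful bidding is not dominant.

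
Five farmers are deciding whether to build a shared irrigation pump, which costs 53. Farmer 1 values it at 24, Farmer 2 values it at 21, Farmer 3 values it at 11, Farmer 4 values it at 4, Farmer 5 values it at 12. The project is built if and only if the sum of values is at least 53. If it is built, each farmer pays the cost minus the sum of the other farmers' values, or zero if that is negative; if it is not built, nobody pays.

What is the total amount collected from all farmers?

Total value 72 ≥ cost 53, so it is built.
Farmer 1: others sum to 48; max(0, 53 - 48) = 5.
Farmer 2: others sum to 51; max(0, 53 - 51) = 2.
Farmer 3: others sum to 61; max(0, 53 - 61) = 0.
Farmer 4: others sum to 68; max(0, 53 - 68) = 0.
Farmer 5: others sum to 60; max(0, 53 - 60) = 0.
Total collected = 5 + 2 + 0 + 0 + 0 = 7.

7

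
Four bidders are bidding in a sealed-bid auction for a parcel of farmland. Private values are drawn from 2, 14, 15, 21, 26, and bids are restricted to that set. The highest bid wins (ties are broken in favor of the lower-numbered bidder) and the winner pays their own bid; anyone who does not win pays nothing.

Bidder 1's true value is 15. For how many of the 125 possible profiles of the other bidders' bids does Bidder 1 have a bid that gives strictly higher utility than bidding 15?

Others bid (2, 2, 2): truth gives 0; bid 2 gives 13 > 0. Violating.
Others bid (2, 2, 14): truth gives 0; bid 14 gives 1 > 0. Violating.
Others bid (2, 14, 2): truth gives 0; bid 14 gives 1 > 0. Violating.
Others bid (2, 14, 14): truth gives 0; bid 14 gives 1 > 0. Violating.
Others bid (2, 2, 15): truth gives 0; no alternative beats it.
Others bid (2, 2, 21): truth gives 0; no alternative beats it.
(Checking all 125 profiles: 8 have a profitable deviation, 117 do not.)

8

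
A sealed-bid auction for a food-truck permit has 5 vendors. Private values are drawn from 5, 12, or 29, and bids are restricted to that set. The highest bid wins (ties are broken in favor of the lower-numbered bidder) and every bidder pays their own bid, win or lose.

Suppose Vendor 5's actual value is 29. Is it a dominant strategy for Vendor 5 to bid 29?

No

Consider the case where Vendor 1 bids 5, Vendor 2 bids 5, Vendor 3 bids 5 and Vendor 4 bids 5.
Truthful bid 29: wins, pays 29, utility 29 - 29 = 0.
Bid 12 instead: wins, pays 12, utility 29 - 12 = 17.
Since 17 > 0, bidding 12 is strictly better here, so truthful bidding is not dominant.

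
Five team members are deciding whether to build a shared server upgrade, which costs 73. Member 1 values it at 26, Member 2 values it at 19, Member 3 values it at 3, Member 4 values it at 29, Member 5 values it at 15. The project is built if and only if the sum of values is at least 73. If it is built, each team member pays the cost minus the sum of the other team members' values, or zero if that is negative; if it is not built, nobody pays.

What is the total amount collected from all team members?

Total value 92 ≥ cost 73, so it is built.
Member 1: others sum to 66; max(0, 73 - 66) = 7.
Member 2: others sum to 73; max(0, 73 - 73) = 0.
Member 3: others sum to 89; max(0, 73 - 89) = 0.
Member 4: others sum to 63; max(0, 73 - 63) = 10.
Member 5: others sum to 77; max(0, 73 - 77) = 0.
Total collected = 7 + 0 + 0 + 10 + 0 = 17.

17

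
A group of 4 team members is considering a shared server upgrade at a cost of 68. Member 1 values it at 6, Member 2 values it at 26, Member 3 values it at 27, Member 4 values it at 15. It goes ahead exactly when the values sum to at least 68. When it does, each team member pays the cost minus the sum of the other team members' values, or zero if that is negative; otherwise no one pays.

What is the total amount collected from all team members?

50

Total value 74 ≥ cost 68, so it is built.
Member 1: others sum to 68; max(0, 68 - 68) = 0.
Member 2: others sum to 48; max(0, 68 - 48) = 20.
Member 3: others sum to 47; max(0, 68 - 47) = 21.
Member 4: others sum to 59; max(0, 68 - 59) = 9.
Total collected = 0 + 20 + 21 + 9 = 50.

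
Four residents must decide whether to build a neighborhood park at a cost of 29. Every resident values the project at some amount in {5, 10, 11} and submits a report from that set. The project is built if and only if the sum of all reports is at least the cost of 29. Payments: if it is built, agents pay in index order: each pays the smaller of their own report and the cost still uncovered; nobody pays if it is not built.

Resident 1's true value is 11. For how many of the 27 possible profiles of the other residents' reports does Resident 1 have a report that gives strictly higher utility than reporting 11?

26

Others report (5, 5, 10): truth gives 0; report 10 gives 1 > 0. Violating.
Others report (5, 5, 11): truth gives 0; report 10 gives 1 > 0. Violating.
Others report (5, 10, 5): truth gives 0; report 10 gives 1 > 0. Violating.
Others report (5, 10, 10): truth gives 0; report 5 gives 6 > 0. Violating.
Others report (5, 5, 5): truth gives 0; no alternative beats it.
(Checking all 27 profiles: 26 have a profitable deviation, 1 does not.)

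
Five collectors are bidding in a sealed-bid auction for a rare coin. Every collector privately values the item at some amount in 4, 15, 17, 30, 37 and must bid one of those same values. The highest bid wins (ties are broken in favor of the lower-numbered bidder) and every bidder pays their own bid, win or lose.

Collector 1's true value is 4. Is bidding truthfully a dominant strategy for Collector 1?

Check each profile of the others' bids and compare truth against every alternative bid.
Others bid (4, 4, 4, 4): truth gives 0, best alternative gives -11.
Others bid (4, 4, 4, 30): truth gives -4, best alternative gives -15.
Others bid (4, 4, 4, 37): truth gives -4, best alternative gives -15.
Others bid (4, 4, 15, 30): truth gives -4, best alternative gives -15.
Others bid (4, 4, 15, 37): truth gives -4, best alternative gives -15.
Others bid (4, 4, 17, 30): truth gives -4, best alternative gives -15.
(Remaining 619 profiles checked similarly; truth is weakly best in each.)
In every case the truthful bid is at least as good as any alternative, so it is a dominant strategy.

Yes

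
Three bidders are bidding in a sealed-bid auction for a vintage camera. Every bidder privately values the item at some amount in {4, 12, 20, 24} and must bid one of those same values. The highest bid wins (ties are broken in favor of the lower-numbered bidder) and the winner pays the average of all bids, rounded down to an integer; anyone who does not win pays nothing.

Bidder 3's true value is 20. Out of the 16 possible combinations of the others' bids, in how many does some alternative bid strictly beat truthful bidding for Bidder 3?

Others bid (4, 4): truth gives 11; bid 12 gives 14 > 11. Violating.
Others bid (4, 20): truth gives 0; bid 24 gives 4 > 0. Violating.
Others bid (12, 20): truth gives 0; bid 24 gives 2 > 0. Violating.
Others bid (20, 4): truth gives 0; bid 24 gives 4 > 0. Violating.
Others bid (4, 12): truth gives 8; no alternative beats it.
Others bid (4, 24): truth gives 0; no alternative beats it.
(Checking all 16 profiles: 5 have a profitable deviation, 11 do not.)

5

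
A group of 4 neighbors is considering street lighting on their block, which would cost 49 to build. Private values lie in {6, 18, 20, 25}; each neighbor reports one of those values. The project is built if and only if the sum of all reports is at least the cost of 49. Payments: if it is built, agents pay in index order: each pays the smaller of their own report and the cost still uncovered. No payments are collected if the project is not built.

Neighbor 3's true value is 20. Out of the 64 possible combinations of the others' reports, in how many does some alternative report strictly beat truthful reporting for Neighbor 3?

Others report (6, 6, 20): truth gives 0; report 18 gives 2 > 0. Violating.
Others report (6, 6, 25): truth gives 0; report 18 gives 2 > 0. Violating.
Others report (6, 18, 18): truth gives 0; report 18 gives 2 > 0. Violating.
Others report (6, 18, 20): truth gives 0; report 6 gives 14 > 0. Violating.
Others report (6, 6, 6): truth gives 0; no alternative beats it.
Others report (6, 6, 18): truth gives 0; no alternative beats it.
(Checking all 64 profiles: 37 have a profitable deviation, 27 do not.)

37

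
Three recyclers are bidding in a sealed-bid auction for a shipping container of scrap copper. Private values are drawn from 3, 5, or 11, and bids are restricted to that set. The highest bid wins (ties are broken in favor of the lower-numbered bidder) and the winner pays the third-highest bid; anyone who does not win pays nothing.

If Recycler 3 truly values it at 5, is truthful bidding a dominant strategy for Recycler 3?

Consider the case where Recycler 1 bids 3 and Recycler 2 bids 5.
Truthful bid 5: loses, pays 0, utility 0.
Bid 11 instead: wins, pays 3, utility 5 - 3 = 2.
Since 2 > 0, bidding 11 is strictly better here, so truthful bidding is not dominant.

No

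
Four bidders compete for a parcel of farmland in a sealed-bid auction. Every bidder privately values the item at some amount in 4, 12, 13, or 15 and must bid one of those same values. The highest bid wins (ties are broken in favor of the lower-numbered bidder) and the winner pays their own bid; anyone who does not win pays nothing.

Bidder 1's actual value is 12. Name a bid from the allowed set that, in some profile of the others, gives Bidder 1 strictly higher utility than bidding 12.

Suppose Bidder 2 bids 4, Bidder 3 bids 4 and Bidder 4 bids 4.
Bid 12: wins, pays 12, utility 12 - 12 = 0.
Bid 4: wins, pays 4, utility 12 - 4 = 8.
So bidding 4 beats truth here (8 > 0).

4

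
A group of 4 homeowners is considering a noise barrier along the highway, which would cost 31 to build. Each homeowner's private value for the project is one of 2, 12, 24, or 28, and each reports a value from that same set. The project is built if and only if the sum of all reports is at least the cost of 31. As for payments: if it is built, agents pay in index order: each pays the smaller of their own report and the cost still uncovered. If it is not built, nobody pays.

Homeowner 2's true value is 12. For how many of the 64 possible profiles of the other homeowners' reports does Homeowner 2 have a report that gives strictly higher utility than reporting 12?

Others report (2, 2, 28): truth gives 0; report 2 gives 10 > 0. Violating.
Others report (2, 12, 24): truth gives 0; report 2 gives 10 > 0. Violating.
Others report (2, 12, 28): truth gives 0; report 2 gives 10 > 0. Violating.
Others report (2, 24, 12): truth gives 0; report 2 gives 10 > 0. Violating.
Others report (2, 2, 2): truth gives 0; no alternative beats it.
Others report (2, 2, 12): truth gives 0; no alternative beats it.
(Checking all 64 profiles: 54 have a profitable deviation, 10 do not.)

54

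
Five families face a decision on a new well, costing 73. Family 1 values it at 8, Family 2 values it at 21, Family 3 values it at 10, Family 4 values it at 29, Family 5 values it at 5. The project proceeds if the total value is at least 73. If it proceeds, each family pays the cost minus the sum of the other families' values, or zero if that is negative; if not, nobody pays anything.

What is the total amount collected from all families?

73

Total value 73 ≥ cost 73, so it is built.
Family 1: others sum to 65; max(0, 73 - 65) = 8.
Family 2: others sum to 52; max(0, 73 - 52) = 21.
Family 3: others sum to 63; max(0, 73 - 63) = 10.
Family 4: others sum to 44; max(0, 73 - 44) = 29.
Family 5: others sum to 68; max(0, 73 - 68) = 5.
Total collected = 8 + 21 + 10 + 29 + 5 = 73.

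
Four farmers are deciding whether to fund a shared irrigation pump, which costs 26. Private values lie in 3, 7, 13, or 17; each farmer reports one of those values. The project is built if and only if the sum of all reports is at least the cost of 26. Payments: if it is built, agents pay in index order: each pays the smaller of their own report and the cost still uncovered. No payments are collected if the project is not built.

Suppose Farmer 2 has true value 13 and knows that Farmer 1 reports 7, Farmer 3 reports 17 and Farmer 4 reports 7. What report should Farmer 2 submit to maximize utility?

Report 3: project built, pays 3, utility 13 - 3 = 10.
Report 7: project built, pays 7, utility 13 - 7 = 6.
Report 13: project built, pays 13, utility 13 - 13 = 0.
Report 17: project built, pays 17, utility 13 - 17 = -4.
The best choice is 3 with utility 10.

3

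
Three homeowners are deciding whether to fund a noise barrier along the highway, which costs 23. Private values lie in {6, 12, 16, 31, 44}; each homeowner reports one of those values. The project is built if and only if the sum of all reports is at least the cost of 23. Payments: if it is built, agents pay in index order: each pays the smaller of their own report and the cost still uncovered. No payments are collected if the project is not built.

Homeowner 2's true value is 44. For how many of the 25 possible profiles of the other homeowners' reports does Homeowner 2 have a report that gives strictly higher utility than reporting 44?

15

Others report (6, 6): truth gives 27; report 12 gives 32 > 27. Violating.
Others report (6, 12): truth gives 27; report 6 gives 38 > 27. Violating.
Others report (6, 16): truth gives 27; report 6 gives 38 > 27. Violating.
Others report (6, 31): truth gives 27; report 6 gives 38 > 27. Violating.
Others report (31, 6): truth gives 44; no alternative beats it.
Others report (31, 12): truth gives 44; no alternative beats it.
(Checking all 25 profiles: 15 have a profitable deviation, 10 do not.)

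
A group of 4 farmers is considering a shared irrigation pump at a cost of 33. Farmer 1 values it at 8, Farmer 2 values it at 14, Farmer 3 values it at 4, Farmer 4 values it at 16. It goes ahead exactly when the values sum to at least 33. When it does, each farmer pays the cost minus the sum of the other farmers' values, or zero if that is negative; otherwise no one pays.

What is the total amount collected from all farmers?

12

Total value 42 ≥ cost 33, so it is built.
Farmer 1: others sum to 34; max(0, 33 - 34) = 0.
Farmer 2: others sum to 28; max(0, 33 - 28) = 5.
Farmer 3: others sum to 38; max(0, 33 - 38) = 0.
Farmer 4: others sum to 26; max(0, 33 - 26) = 7.
Total collected = 0 + 5 + 0 + 7 = 12.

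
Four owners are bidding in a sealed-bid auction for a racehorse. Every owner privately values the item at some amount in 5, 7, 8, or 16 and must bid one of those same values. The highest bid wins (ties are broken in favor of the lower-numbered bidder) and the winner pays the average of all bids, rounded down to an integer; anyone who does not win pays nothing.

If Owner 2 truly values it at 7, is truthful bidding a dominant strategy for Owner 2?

No

Consider the case where Owner 1 bids 5, Owner 3 bids 5 and Owner 4 bids 8.
Truthful bid 7: loses, pays 0, utility 0.
Bid 8 instead: wins, pays 6, utility 7 - 6 = 1.
Since 1 > 0, bidding 8 is strictly better here, so truthful bidding is not dominant.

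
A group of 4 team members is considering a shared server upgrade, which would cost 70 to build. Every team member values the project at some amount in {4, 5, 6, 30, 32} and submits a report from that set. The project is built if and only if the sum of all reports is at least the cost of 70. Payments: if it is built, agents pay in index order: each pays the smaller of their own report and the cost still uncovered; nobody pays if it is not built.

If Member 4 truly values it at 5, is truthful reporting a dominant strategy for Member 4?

Yes

Check each profile of the others' reports and compare truth against every alternative report.
Others report (6, 32, 32): truth gives 5, best alternative gives 5.
Others report (30, 30, 30): truth gives 5, best alternative gives 5.
Others report (30, 30, 32): truth gives 5, best alternative gives 5.
Others report (30, 32, 30): truth gives 5, best alternative gives 5.
Others report (30, 32, 32): truth gives 5, best alternative gives 5.
Others report (32, 6, 32): truth gives 5, best alternative gives 5.
(Remaining 119 profiles checked similarly; truth is weakly best in each.)
In every case the truthful report is at least as good as any alternative, so it is a dominant strategy.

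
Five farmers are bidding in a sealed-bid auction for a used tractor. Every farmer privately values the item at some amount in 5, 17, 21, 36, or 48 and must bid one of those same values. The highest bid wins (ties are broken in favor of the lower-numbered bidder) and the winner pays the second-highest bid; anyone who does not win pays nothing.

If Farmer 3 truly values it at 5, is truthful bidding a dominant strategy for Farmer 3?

Check each profile of the others' bids and compare truth against every alternative bid.
Others bid (5, 5, 5, 17): truth gives 0, best alternative gives -12.
Others bid (5, 5, 17, 5): truth gives 0, best alternative gives -12.
Others bid (5, 5, 17, 17): truth gives 0, best alternative gives -12.
Others bid (5, 5, 5, 5): truth gives 0, best alternative gives 0.
Others bid (5, 5, 5, 21): truth gives 0, best alternative gives 0.
Others bid (5, 5, 5, 36): truth gives 0, best alternative gives 0.
(Remaining 619 profiles checked similarly; truth is weakly best in each.)
In every case the truthful bid is at least as good as any alternative, so it is a dominant strategy.

Yes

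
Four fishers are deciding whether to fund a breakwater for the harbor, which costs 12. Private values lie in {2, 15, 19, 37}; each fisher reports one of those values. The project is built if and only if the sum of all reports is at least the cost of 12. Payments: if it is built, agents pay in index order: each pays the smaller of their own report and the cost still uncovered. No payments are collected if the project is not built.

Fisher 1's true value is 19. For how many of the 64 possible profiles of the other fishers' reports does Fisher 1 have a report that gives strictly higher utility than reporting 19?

Others report (2, 2, 15): truth gives 7; report 2 gives 17 > 7. Violating.
Others report (2, 2, 19): truth gives 7; report 2 gives 17 > 7. Violating.
Others report (2, 2, 37): truth gives 7; report 2 gives 17 > 7. Violating.
Others report (2, 15, 2): truth gives 7; report 2 gives 17 > 7. Violating.
Others report (2, 2, 2): truth gives 7; no alternative beats it.
(Checking all 64 profiles: 63 have a profitable deviation, 1 does not.)

63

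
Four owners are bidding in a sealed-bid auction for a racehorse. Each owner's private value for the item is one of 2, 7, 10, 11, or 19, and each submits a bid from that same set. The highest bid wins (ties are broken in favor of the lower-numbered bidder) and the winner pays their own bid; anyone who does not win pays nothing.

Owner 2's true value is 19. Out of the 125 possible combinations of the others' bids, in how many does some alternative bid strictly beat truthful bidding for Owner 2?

Others bid (2, 2, 2): truth gives 0; bid 7 gives 12 > 0. Violating.
Others bid (2, 2, 7): truth gives 0; bid 7 gives 12 > 0. Violating.
Others bid (2, 2, 10): truth gives 0; bid 10 gives 9 > 0. Violating.
Others bid (2, 2, 11): truth gives 0; bid 11 gives 8 > 0. Violating.
Others bid (2, 2, 19): truth gives 0; no alternative beats it.
Others bid (2, 7, 19): truth gives 0; no alternative beats it.
(Checking all 125 profiles: 48 have a profitable deviation, 77 do not.)

48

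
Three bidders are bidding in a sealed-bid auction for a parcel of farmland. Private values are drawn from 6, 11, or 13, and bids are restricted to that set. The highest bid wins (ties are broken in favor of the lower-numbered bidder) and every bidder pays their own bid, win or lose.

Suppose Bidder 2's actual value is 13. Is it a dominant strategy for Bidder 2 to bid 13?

No

Consider the case where Bidder 1 bids 6 and Bidder 3 bids 6.
Truthful bid 13: wins, pays 13, utility 13 - 13 = 0.
Bid 11 instead: wins, pays 11, utility 13 - 11 = 2.
Since 2 > 0, bidding 11 is strictly better here, so truthful bidding is not dominant.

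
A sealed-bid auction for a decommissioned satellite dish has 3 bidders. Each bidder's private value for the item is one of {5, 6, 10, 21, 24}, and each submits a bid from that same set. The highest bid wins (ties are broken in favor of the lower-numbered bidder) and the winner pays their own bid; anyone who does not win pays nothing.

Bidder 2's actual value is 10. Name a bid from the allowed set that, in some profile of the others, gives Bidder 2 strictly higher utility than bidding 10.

6

Suppose Bidder 1 bids 5 and Bidder 3 bids 5.
Bid 10: wins, pays 10, utility 10 - 10 = 0.
Bid 6: wins, pays 6, utility 10 - 6 = 4.
So bidding 6 beats truth here (4 > 0).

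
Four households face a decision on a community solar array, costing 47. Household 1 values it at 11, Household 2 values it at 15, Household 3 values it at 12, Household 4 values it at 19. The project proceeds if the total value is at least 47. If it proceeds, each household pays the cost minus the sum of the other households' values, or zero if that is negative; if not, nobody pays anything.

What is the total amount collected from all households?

17

Total value 57 ≥ cost 47, so it is built.
Household 1: others sum to 46; max(0, 47 - 46) = 1.
Household 2: others sum to 42; max(0, 47 - 42) = 5.
Household 3: others sum to 45; max(0, 47 - 45) = 2.
Household 4: others sum to 38; max(0, 47 - 38) = 9.
Total collected = 1 + 5 + 2 + 9 = 17.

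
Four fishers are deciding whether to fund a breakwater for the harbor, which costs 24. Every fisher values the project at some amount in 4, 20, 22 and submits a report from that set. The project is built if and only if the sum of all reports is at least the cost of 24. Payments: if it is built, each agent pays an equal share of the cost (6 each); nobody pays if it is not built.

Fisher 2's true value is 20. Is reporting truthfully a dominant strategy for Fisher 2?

Yes

Check each profile of the others' reports and compare truth against every alternative report.
Others report (4, 4, 4): truth gives 14, best alternative gives 14.
Others report (4, 4, 20): truth gives 14, best alternative gives 14.
Others report (4, 4, 22): truth gives 14, best alternative gives 14.
Others report (4, 20, 4): truth gives 14, best alternative gives 14.
Others report (4, 20, 20): truth gives 14, best alternative gives 14.
Others report (4, 20, 22): truth gives 14, best alternative gives 14.
(Remaining 21 profiles checked similarly; truth is weakly best in each.)
In every case the truthful report is at least as good as any alternative, so it is a dominant strategy.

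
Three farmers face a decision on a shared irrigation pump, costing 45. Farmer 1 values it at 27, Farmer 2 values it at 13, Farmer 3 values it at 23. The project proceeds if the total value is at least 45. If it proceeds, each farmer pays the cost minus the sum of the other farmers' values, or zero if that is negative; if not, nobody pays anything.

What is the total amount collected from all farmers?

14

Total value 63 ≥ cost 45, so it is built.
Farmer 1: others sum to 36; max(0, 45 - 36) = 9.
Farmer 2: others sum to 50; max(0, 45 - 50) = 0.
Farmer 3: others sum to 40; max(0, 45 - 40) = 5.
Total collected = 9 + 0 + 5 = 14.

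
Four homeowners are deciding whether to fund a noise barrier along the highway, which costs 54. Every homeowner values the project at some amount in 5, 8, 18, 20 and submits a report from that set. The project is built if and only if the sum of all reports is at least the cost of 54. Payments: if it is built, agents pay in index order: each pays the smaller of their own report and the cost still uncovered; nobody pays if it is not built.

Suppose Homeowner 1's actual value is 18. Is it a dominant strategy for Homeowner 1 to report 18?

Consider the case where Homeowner 2 reports 8, Homeowner 3 reports 18 and Homeowner 4 reports 20.
Truthful report 18: project built, pays 18, utility 18 - 18 = 0.
Report 8 instead: project built, pays 8, utility 18 - 8 = 10.
Since 10 > 0, reporting 8 is strictly better here, so truthful reporting is not dominant.

No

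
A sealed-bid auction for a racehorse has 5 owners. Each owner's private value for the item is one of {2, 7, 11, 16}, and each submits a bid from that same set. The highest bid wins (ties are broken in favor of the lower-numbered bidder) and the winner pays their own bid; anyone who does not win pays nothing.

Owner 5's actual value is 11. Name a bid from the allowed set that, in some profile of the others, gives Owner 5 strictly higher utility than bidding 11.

Suppose Owner 1 bids 2, Owner 2 bids 2, Owner 3 bids 2 and Owner 4 bids 2.
Bid 11: wins, pays 11, utility 11 - 11 = 0.
Bid 7: wins, pays 7, utility 11 - 7 = 4.
So bidding 7 beats truth here (4 > 0).

7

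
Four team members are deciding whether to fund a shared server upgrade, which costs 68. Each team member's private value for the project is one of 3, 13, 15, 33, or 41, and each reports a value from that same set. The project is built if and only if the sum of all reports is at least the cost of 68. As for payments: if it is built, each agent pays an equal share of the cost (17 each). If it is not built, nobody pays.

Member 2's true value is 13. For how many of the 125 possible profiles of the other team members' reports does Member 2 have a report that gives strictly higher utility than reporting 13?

Others report (3, 13, 41): truth gives -4; report 3 gives 0 > -4. Violating.
Others report (3, 15, 41): truth gives -4; report 3 gives 0 > -4. Violating.
Others report (3, 41, 13): truth gives -4; report 3 gives 0 > -4. Violating.
Others report (3, 41, 15): truth gives -4; report 3 gives 0 > -4. Violating.
Others report (3, 3, 3): truth gives 0; no alternative beats it.
Others report (3, 3, 13): truth gives 0; no alternative beats it.
(Checking all 125 profiles: 24 have a profitable deviation, 101 do not.)

24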